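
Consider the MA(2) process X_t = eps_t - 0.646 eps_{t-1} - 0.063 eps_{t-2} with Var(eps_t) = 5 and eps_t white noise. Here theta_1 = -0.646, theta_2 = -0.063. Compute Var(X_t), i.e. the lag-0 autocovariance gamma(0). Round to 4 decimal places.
\gamma(0) = 7.1064

For an MA(q) process X_t = eps_t + sum_i theta_i eps_{t-i} with
Var(eps_t) = sigma^2, the variance is
  gamma(0) = sigma^2 * (1 + sum_i theta_i^2).
  sum_i theta_i^2 = (-0.646)^2 + (-0.063)^2 = 0.417316 + 0.003969 = 0.421285.
  gamma(0) = 5 * (1 + 0.421285) = 5 * 1.421285 = 7.106425, which rounds to 7.1064.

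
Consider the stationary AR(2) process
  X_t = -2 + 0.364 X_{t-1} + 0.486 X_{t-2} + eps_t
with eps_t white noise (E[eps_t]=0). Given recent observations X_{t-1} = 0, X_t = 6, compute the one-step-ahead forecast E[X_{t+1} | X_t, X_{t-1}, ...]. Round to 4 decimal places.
E[X_{t+1} \mid \mathcal F_t] = 0.1840

For an AR(p) model X_t = c + sum_i phi_i X_{t-i} + eps_t, the
one-step-ahead conditional mean is
  E[X_{t+1} | X_t, ...] = c + sum_i phi_i X_{t+1-i}.
Substitute known values:
  E[X_{t+1} | ...] = -2 + (0.364) * (6) + (0.486) * (0)
                   = 0.1840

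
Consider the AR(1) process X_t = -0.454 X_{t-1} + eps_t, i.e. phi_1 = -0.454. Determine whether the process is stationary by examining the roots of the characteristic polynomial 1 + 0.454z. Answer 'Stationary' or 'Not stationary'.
\text{Stationary}

The AR(p) characteristic polynomial is P(z) = 1 + 0.454z.
Stationarity requires all roots to lie outside the unit circle, i.e. |z| > 1 for every root.
This is linear in z: 1 + (0.454) z = 0  =>  z = -1/(0.454) = -2.202643,  |z| = 2.202643.
Moduli of all roots: 2.2026.
All moduli strictly greater than 1? Yes.
Verdict: Stationary.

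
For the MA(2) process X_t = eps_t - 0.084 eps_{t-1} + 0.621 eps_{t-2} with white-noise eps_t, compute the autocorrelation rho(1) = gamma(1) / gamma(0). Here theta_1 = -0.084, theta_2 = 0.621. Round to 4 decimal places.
\rho(1) = -0.0978

For an MA(q) process with theta_0 = 1, the autocovariance is
  gamma(k) = sigma^2 * sum_{i=0..q-k} theta_i * theta_{i+k},
and rho(k) = gamma(k) / gamma(0). Sigma^2 cancels.
  numerator   = (1)*(-0.084) + (-0.084)*(0.621) = -0.136164.
  denominator = (1)^2 + (-0.084)^2 + (0.621)^2 = 1.392697.
  rho(1) = -0.136164 / 1.392697 = -0.0978.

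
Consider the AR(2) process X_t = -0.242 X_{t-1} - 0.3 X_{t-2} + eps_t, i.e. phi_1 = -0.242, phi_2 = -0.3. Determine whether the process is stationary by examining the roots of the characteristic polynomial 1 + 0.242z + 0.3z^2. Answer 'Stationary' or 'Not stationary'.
\text{Stationary}

The AR(p) characteristic polynomial is P(z) = 1 + 0.242z + 0.3z^2.
Stationarity requires all roots to lie outside the unit circle, i.e. |z| > 1 for every root.
Set 1 + (0.242) z + (0.3) z^2 = 0, i.e. a z^2 + b z + c = 0 with a = 0.3, b = 0.242, c = 1.
Discriminant D = b^2 - 4ac = (0.242)^2 - 4*(0.3)*1 = 0.058564 - (1.2) = -1.141436.
D < 0, so the roots are the complex-conjugate pair z = (-b +/- i sqrt(-D)) / (2a) = -0.4033 +/- 1.7806i.
For a conjugate pair |z|^2 = z * conj(z) = (product of roots) = c/a = 1/(0.3) = 3.333333, so |z| = sqrt(3.333333) = 1.8257 for both roots.
Moduli of all roots: 1.8257, 1.8257.
All moduli strictly greater than 1? Yes.
Verdict: Stationary.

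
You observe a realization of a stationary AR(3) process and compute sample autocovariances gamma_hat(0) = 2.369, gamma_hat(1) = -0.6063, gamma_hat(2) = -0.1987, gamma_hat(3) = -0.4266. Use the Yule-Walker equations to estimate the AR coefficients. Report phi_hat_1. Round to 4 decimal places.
\hat\phi_{1} = -0.3400

The Yule-Walker equations for an AR(p) process read, in matrix form,
  Gamma_p phi = r_p,   with   (Gamma_p)_{ij} = gamma(|i - j|),
                       (r_p)_i = gamma(i),   i,j = 1..p.
Substitute the sample gammas (Toeplitz matrix and right-hand side of size 3):
  Gamma_p = [[2.369, -0.6063, -0.1987], [-0.6063, 2.369, -0.6063], [-0.1987, -0.6063, 2.369]]
  r_p     = [-0.6063, -0.1987, -0.4266]
Written out (R1..R3):
  (R1) 2.369 phi_1 - 0.6063 phi_2 - 0.1987 phi_3 = -0.6063
  (R2) -0.6063 phi_1 + 2.369 phi_2 - 0.6063 phi_3 = -0.1987
  (R3) -0.1987 phi_1 - 0.6063 phi_2 + 2.369 phi_3 = -0.4266
Gaussian elimination:
  R2 <- R2 - (-0.6063/2.369) R1 = R2 - (-0.255931) R1:  2.213829 phi_2 - 0.657153 phi_3 = -0.353871
  R3 <- R3 - (-0.1987/2.369) R1 = R3 - (-0.083875) R1:  -0.657153 phi_2 + 2.352334 phi_3 = -0.477453
  R3 <- R3 - (-0.657153/2.213829) R2 = R3 - (-0.29684) R2:  2.157264 phi_3 = -0.582497
Back-substitution:
  phi_hat_3 = -0.582497 / 2.157264 = -0.270016
  phi_hat_2 = (-0.353871 - (-0.657153)(-0.270016)) / 2.213829 = -0.239997
  phi_hat_1 = (-0.6063 - (-0.6063)(-0.239997) - (-0.1987)(-0.270016)) / 2.369 = -0.340001
So phi_hat = [-0.3400, -0.2400, -0.2700].
Therefore phi_hat_1 = -0.3400.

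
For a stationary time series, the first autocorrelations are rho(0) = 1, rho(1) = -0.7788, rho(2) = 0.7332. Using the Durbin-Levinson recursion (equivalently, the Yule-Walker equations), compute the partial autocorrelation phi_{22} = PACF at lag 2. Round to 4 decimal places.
\phi_{22} = 0.3219

The PACF at lag k is phi_{kk}, the last component of the solution
to the Yule-Walker system G_k phi = r_k where
  (G_k)_{ij} = rho(|i - j|), (r_k)_i = rho(i), i,j = 1..k.
Equivalently, Durbin-Levinson gives phi_{kk} iteratively:
  phi_{11} = rho(1)
  phi_{kk} = [rho(k) - sum_{j=1..k-1} phi_{k-1,j} rho(k-j)]
            / [1 - sum_{j=1..k-1} phi_{k-1,j} rho(j)],
  phi_{k,j} = phi_{k-1,j} - phi_{kk} phi_{k-1,k-j},  j = 1..k-1.
Step k = 1:
  phi_11 = rho(1) = -0.7788.
Step k = 2:
  phi_22 = [rho(2) - phi_11 rho(1)] / [1 - phi_11 rho(1)] = [0.7332 - (-0.7788)(-0.7788)] / [1 - (-0.7788)(-0.7788)]
         = 0.12667056 / 0.39347056 = 0.3219.
Therefore phi_{22} = 0.3219.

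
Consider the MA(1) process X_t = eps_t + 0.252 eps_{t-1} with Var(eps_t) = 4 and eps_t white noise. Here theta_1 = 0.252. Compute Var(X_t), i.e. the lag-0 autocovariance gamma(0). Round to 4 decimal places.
\gamma(0) = 4.2540

For an MA(q) process X_t = eps_t + sum_i theta_i eps_{t-i} with
Var(eps_t) = sigma^2, the variance is
  gamma(0) = sigma^2 * (1 + sum_i theta_i^2).
  sum_i theta_i^2 = (0.252)^2 = 0.063504.
  gamma(0) = 4 * (1 + 0.063504) = 4 * 1.063504 = 4.254016, which rounds to 4.2540.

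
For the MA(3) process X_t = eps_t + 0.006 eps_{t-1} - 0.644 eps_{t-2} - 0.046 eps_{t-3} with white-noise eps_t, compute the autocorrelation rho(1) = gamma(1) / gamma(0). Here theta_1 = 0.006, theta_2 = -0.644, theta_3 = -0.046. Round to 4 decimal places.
\rho(1) = 0.0224

For an MA(q) process with theta_0 = 1, the autocovariance is
  gamma(k) = sigma^2 * sum_{i=0..q-k} theta_i * theta_{i+k},
and rho(k) = gamma(k) / gamma(0). Sigma^2 cancels.
  numerator   = (1)*(0.006) + (0.006)*(-0.644) + (-0.644)*(-0.046) = 0.03176.
  denominator = (1)^2 + (0.006)^2 + (-0.644)^2 + (-0.046)^2 = 1.416888.
  rho(1) = 0.03176 / 1.416888 = 0.0224.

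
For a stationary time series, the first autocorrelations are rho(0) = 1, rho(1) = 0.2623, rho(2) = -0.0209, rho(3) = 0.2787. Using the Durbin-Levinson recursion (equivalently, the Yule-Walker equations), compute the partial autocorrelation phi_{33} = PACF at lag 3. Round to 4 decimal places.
\phi_{33} = 0.3360

The PACF at lag k is phi_{kk}, the last component of the solution
to the Yule-Walker system G_k phi = r_k where
  (G_k)_{ij} = rho(|i - j|), (r_k)_i = rho(i), i,j = 1..k.
Equivalently, Durbin-Levinson gives phi_{kk} iteratively:
  phi_{11} = rho(1)
  phi_{kk} = [rho(k) - sum_{j=1..k-1} phi_{k-1,j} rho(k-j)]
            / [1 - sum_{j=1..k-1} phi_{k-1,j} rho(j)],
  phi_{k,j} = phi_{k-1,j} - phi_{kk} phi_{k-1,k-j},  j = 1..k-1.
Step k = 1:
  phi_11 = rho(1) = 0.2623.
Step k = 2:
  phi_22 = [rho(2) - phi_11 rho(1)] / [1 - phi_11 rho(1)] = [-0.0209 - (0.2623)(0.2623)] / [1 - (0.2623)(0.2623)]
         = -0.08970129 / 0.93119871 = -0.096329.
  Update: phi_21 = phi_11 - phi_22 phi_11 = 0.2623 - (-0.096329)(0.2623) = 0.287567.
Step k = 3:
  phi_33 = [rho(3) - phi_21 rho(2) - phi_22 rho(1)] / [1 - phi_21 rho(1) - phi_22 rho(2)]
    numerator   = 0.2787 - (0.287567)(-0.0209) - (-0.096329)(0.2623) = 0.30997721
    denominator = 1 - (0.287567)(0.2623) - (-0.096329)(-0.0209) = 0.92255789
  phi_33 = 0.30997721 / 0.92255789 = 0.336.
Therefore phi_{33} = 0.3360.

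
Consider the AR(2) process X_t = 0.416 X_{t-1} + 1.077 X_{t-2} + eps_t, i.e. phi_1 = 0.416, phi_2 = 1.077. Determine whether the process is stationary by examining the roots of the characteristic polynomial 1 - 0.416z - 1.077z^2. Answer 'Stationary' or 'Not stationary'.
\text{Not stationary}

The AR(p) characteristic polynomial is P(z) = 1 - 0.416z - 1.077z^2.
Stationarity requires all roots to lie outside the unit circle, i.e. |z| > 1 for every root.
Set 1 + (-0.416) z + (-1.077) z^2 = 0, i.e. a z^2 + b z + c = 0 with a = -1.077, b = -0.416, c = 1.
Discriminant D = b^2 - 4ac = (-0.416)^2 - 4*(-1.077)*1 = 0.173056 - (-4.308) = 4.481056.
D >= 0, so the roots are real: z = (-b +/- sqrt(D)) / (2a) = (0.416 +/- 2.11685) / (-2.154).
  z_1 = (0.416 + 2.11685) / (-2.154) = -1.1759,   |z_1| = 1.1759.
  z_2 = (0.416 - 2.11685) / (-2.154) = 0.7896,   |z_2| = 0.7896.
Moduli of all roots: 1.1759, 0.7896.
All moduli strictly greater than 1? No.
Verdict: Not stationary.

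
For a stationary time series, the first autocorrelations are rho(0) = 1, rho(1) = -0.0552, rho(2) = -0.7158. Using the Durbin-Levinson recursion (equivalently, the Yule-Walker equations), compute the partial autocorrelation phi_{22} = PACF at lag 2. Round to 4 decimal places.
\phi_{22} = -0.7210

The PACF at lag k is phi_{kk}, the last component of the solution
to the Yule-Walker system G_k phi = r_k where
  (G_k)_{ij} = rho(|i - j|), (r_k)_i = rho(i), i,j = 1..k.
Equivalently, Durbin-Levinson gives phi_{kk} iteratively:
  phi_{11} = rho(1)
  phi_{kk} = [rho(k) - sum_{j=1..k-1} phi_{k-1,j} rho(k-j)]
            / [1 - sum_{j=1..k-1} phi_{k-1,j} rho(j)],
  phi_{k,j} = phi_{k-1,j} - phi_{kk} phi_{k-1,k-j},  j = 1..k-1.
Step k = 1:
  phi_11 = rho(1) = -0.0552.
Step k = 2:
  phi_22 = [rho(2) - phi_11 rho(1)] / [1 - phi_11 rho(1)] = [-0.7158 - (-0.0552)(-0.0552)] / [1 - (-0.0552)(-0.0552)]
         = -0.71884704 / 0.99695296 = -0.721.
Therefore phi_{22} = -0.7210.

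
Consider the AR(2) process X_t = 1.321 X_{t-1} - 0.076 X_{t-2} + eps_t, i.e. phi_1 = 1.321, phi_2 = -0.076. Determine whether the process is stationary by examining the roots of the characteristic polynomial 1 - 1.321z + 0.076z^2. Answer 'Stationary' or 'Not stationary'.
\text{Not stationary}

The AR(p) characteristic polynomial is P(z) = 1 - 1.321z + 0.076z^2.
Stationarity requires all roots to lie outside the unit circle, i.e. |z| > 1 for every root.
Set 1 + (-1.321) z + (0.076) z^2 = 0, i.e. a z^2 + b z + c = 0 with a = 0.076, b = -1.321, c = 1.
Discriminant D = b^2 - 4ac = (-1.321)^2 - 4*(0.076)*1 = 1.745041 - (0.304) = 1.441041.
D >= 0, so the roots are real: z = (-b +/- sqrt(D)) / (2a) = (1.321 +/- 1.200434) / (0.152).
  z_1 = (1.321 + 1.200434) / (0.152) = 16.5884,   |z_1| = 16.5884.
  z_2 = (1.321 - 1.200434) / (0.152) = 0.7932,   |z_2| = 0.7932.
Moduli of all roots: 16.5884, 0.7932.
All moduli strictly greater than 1? No.
Verdict: Not stationary.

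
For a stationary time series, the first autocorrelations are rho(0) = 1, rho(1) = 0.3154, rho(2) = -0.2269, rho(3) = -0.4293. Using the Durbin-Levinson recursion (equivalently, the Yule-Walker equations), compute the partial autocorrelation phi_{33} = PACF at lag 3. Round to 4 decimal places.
\phi_{33} = -0.2780

The PACF at lag k is phi_{kk}, the last component of the solution
to the Yule-Walker system G_k phi = r_k where
  (G_k)_{ij} = rho(|i - j|), (r_k)_i = rho(i), i,j = 1..k.
Equivalently, Durbin-Levinson gives phi_{kk} iteratively:
  phi_{11} = rho(1)
  phi_{kk} = [rho(k) - sum_{j=1..k-1} phi_{k-1,j} rho(k-j)]
            / [1 - sum_{j=1..k-1} phi_{k-1,j} rho(j)],
  phi_{k,j} = phi_{k-1,j} - phi_{kk} phi_{k-1,k-j},  j = 1..k-1.
Step k = 1:
  phi_11 = rho(1) = 0.3154.
Step k = 2:
  phi_22 = [rho(2) - phi_11 rho(1)] / [1 - phi_11 rho(1)] = [-0.2269 - (0.3154)(0.3154)] / [1 - (0.3154)(0.3154)]
         = -0.32637716 / 0.90052284 = -0.362431.
  Update: phi_21 = phi_11 - phi_22 phi_11 = 0.3154 - (-0.362431)(0.3154) = 0.429711.
Step k = 3:
  phi_33 = [rho(3) - phi_21 rho(2) - phi_22 rho(1)] / [1 - phi_21 rho(1) - phi_22 rho(2)]
    numerator   = -0.4293 - (0.429711)(-0.2269) - (-0.362431)(0.3154) = -0.217488
    denominator = 1 - (0.429711)(0.3154) - (-0.362431)(-0.2269) = 0.78223372
  phi_33 = -0.217488 / 0.78223372 = -0.278.
Therefore phi_{33} = -0.2780.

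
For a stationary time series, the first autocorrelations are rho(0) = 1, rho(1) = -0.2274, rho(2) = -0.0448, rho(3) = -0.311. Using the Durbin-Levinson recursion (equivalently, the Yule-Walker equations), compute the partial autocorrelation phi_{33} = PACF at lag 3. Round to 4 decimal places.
\phi_{33} = -0.3680

The PACF at lag k is phi_{kk}, the last component of the solution
to the Yule-Walker system G_k phi = r_k where
  (G_k)_{ij} = rho(|i - j|), (r_k)_i = rho(i), i,j = 1..k.
Equivalently, Durbin-Levinson gives phi_{kk} iteratively:
  phi_{11} = rho(1)
  phi_{kk} = [rho(k) - sum_{j=1..k-1} phi_{k-1,j} rho(k-j)]
            / [1 - sum_{j=1..k-1} phi_{k-1,j} rho(j)],
  phi_{k,j} = phi_{k-1,j} - phi_{kk} phi_{k-1,k-j},  j = 1..k-1.
Step k = 1:
  phi_11 = rho(1) = -0.2274.
Step k = 2:
  phi_22 = [rho(2) - phi_11 rho(1)] / [1 - phi_11 rho(1)] = [-0.0448 - (-0.2274)(-0.2274)] / [1 - (-0.2274)(-0.2274)]
         = -0.09651076 / 0.94828924 = -0.101774.
  Update: phi_21 = phi_11 - phi_22 phi_11 = -0.2274 - (-0.101774)(-0.2274) = -0.250543.
Step k = 3:
  phi_33 = [rho(3) - phi_21 rho(2) - phi_22 rho(1)] / [1 - phi_21 rho(1) - phi_22 rho(2)]
    numerator   = -0.311 - (-0.250543)(-0.0448) - (-0.101774)(-0.2274) = -0.34536764
    denominator = 1 - (-0.250543)(-0.2274) - (-0.101774)(-0.0448) = 0.938467
  phi_33 = -0.34536764 / 0.938467 = -0.368.
Therefore phi_{33} = -0.3680.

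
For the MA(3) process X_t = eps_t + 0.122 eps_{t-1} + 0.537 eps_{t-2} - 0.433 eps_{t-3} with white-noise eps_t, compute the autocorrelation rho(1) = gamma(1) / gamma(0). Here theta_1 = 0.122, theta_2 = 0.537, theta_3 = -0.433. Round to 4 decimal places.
\rho(1) = -0.0302

For an MA(q) process with theta_0 = 1, the autocovariance is
  gamma(k) = sigma^2 * sum_{i=0..q-k} theta_i * theta_{i+k},
and rho(k) = gamma(k) / gamma(0). Sigma^2 cancels.
  numerator   = (1)*(0.122) + (0.122)*(0.537) + (0.537)*(-0.433) = -0.045007.
  denominator = (1)^2 + (0.122)^2 + (0.537)^2 + (-0.433)^2 = 1.490742.
  rho(1) = -0.045007 / 1.490742 = -0.0302.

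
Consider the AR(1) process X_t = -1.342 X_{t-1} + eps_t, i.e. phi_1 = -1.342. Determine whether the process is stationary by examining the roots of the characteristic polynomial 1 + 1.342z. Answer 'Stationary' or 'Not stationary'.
\text{Not stationary}

The AR(p) characteristic polynomial is P(z) = 1 + 1.342z.
Stationarity requires all roots to lie outside the unit circle, i.e. |z| > 1 for every root.
This is linear in z: 1 + (1.342) z = 0  =>  z = -1/(1.342) = -0.745156,  |z| = 0.745156.
Moduli of all roots: 0.7452.
All moduli strictly greater than 1? No.
Verdict: Not stationary.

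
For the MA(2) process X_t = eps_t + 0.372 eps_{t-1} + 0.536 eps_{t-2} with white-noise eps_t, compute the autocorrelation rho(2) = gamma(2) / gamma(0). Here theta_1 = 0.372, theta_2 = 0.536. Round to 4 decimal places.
\rho(2) = 0.3760

For an MA(q) process with theta_0 = 1, the autocovariance is
  gamma(k) = sigma^2 * sum_{i=0..q-k} theta_i * theta_{i+k},
and rho(k) = gamma(k) / gamma(0). Sigma^2 cancels.
  numerator   = (1)*(0.536) = 0.536.
  denominator = (1)^2 + (0.372)^2 + (0.536)^2 = 1.42568.
  rho(2) = 0.536 / 1.42568 = 0.3760.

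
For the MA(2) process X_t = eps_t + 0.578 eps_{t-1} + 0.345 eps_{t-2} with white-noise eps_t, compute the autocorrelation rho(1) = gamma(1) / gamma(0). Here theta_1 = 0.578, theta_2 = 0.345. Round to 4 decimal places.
\rho(1) = 0.5350

For an MA(q) process with theta_0 = 1, the autocovariance is
  gamma(k) = sigma^2 * sum_{i=0..q-k} theta_i * theta_{i+k},
and rho(k) = gamma(k) / gamma(0). Sigma^2 cancels.
  numerator   = (1)*(0.578) + (0.578)*(0.345) = 0.77741.
  denominator = (1)^2 + (0.578)^2 + (0.345)^2 = 1.453109.
  rho(1) = 0.77741 / 1.453109 = 0.5350.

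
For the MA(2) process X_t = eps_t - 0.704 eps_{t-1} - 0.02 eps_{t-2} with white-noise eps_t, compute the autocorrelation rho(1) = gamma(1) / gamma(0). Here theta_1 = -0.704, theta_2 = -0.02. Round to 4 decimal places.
\rho(1) = -0.4612

For an MA(q) process with theta_0 = 1, the autocovariance is
  gamma(k) = sigma^2 * sum_{i=0..q-k} theta_i * theta_{i+k},
and rho(k) = gamma(k) / gamma(0). Sigma^2 cancels.
  numerator   = (1)*(-0.704) + (-0.704)*(-0.02) = -0.68992.
  denominator = (1)^2 + (-0.704)^2 + (-0.02)^2 = 1.496016.
  rho(1) = -0.68992 / 1.496016 = -0.4612.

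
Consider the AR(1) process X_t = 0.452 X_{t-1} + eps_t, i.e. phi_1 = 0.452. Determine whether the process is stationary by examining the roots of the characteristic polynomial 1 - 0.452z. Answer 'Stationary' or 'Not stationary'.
\text{Stationary}

The AR(p) characteristic polynomial is P(z) = 1 - 0.452z.
Stationarity requires all roots to lie outside the unit circle, i.e. |z| > 1 for every root.
This is linear in z: 1 + (-0.452) z = 0  =>  z = -1/(-0.452) = 2.212389,  |z| = 2.212389.
Moduli of all roots: 2.2124.
All moduli strictly greater than 1? Yes.
Verdict: Stationary.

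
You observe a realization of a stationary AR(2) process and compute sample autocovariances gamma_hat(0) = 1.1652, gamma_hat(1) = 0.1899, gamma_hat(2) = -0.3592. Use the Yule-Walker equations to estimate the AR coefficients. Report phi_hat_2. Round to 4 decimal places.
\hat\phi_{2} = -0.3440

The Yule-Walker equations for an AR(p) process read, in matrix form,
  Gamma_p phi = r_p,   with   (Gamma_p)_{ij} = gamma(|i - j|),
                       (r_p)_i = gamma(i),   i,j = 1..p.
Substitute the sample gammas (Toeplitz matrix and right-hand side of size 2):
  Gamma_p = [[1.1652, 0.1899], [0.1899, 1.1652]]
  r_p     = [0.1899, -0.3592]
Written out:
  1.1652 phi_1 + 0.1899 phi_2 = 0.1899
  0.1899 phi_1 + 1.1652 phi_2 = -0.3592
Solve by Cramer's rule:
  det = gamma(0)^2 - gamma(1)^2 = (1.1652)^2 - (0.1899)^2 = 1.35769104 - 0.03606201 = 1.32162903
  phi_hat_1 = [gamma(1) gamma(0) - gamma(1) gamma(2)] / det = [(0.1899)(1.1652) - (0.1899)(-0.3592)] / 1.32162903 = 0.28948356 / 1.32162903 = 0.219
  phi_hat_2 = [gamma(0) gamma(2) - gamma(1)^2] / det = [(1.1652)(-0.3592) - (0.1899)^2] / 1.32162903 = -0.45460185 / 1.32162903 = -0.344
So phi_hat = [0.2190, -0.3440].
Therefore phi_hat_2 = -0.3440.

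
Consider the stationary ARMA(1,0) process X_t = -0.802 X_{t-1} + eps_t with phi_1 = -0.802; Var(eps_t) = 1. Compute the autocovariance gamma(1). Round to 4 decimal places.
\gamma(1) = -2.2478

Multiply the model equation by X_{t-k} and take expectations. With theta_0 = psi_0 = 1 and psi_j the MA(infinity) weights, this gives
  gamma(k) - sum_i phi_i gamma(k-i) = c_k,
  c_k = sigma^2 * sum_{j=k..q} theta_j psi_{j-k}   (c_k = 0 for k > q),
using gamma(-m) = gamma(m).
Pure AR (q = 0): c_0 = sigma^2 = 1, c_k = 0 for k >= 1.
Equations for k = 0 and k = 1 (AR order 1):
  gamma(0) = phi_1 gamma(1) + c_0
  gamma(1) = phi_1 gamma(0) + c_1
Substituting the second into the first: gamma(0) (1 - phi_1^2) = c_0 + phi_1 c_1, so
  gamma(0) = c_0 / (1 - phi_1^2) = 1 / (1 - (-0.802)^2) = 1 / 0.356796 = 2.802722.
  gamma(1) = phi_1 gamma(0) = (-0.802)(2.802722) = -2.247783.
Therefore gamma(1) = -2.2478 (to 4 decimal places).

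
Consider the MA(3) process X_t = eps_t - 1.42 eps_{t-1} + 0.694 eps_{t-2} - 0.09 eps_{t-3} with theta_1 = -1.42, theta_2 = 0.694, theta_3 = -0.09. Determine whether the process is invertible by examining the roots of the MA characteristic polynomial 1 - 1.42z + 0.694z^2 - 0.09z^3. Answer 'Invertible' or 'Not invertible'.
\text{Invertible}

The MA(q) characteristic polynomial is P(z) = 1 - 1.42z + 0.694z^2 - 0.09z^3.
Invertibility requires all roots to lie outside the unit circle, i.e. |z| > 1 for every root.
Degree 3: look for a simple real root z0 first, then factor out (1 - z/z0) and solve the remaining quadratic.
Testing z0 = 5: P(5) = 1 + (-1.42)(5) + (0.694)(5)^2 + (-0.09)(5)^3
  = 1 + (-7.1) + (17.35) + (-11.25) = 0.  So z_0 = 5 is a root, |z_0| = 5.
Divide out the factor (1 - 0.2 z) = (1 - z/z0) (since 1/z0 = 0.2):
  P(z) = (1 - 0.2 z)(1 + (-1.22) z + (0.45) z^2)
  [check: z-coef -1.22 - (0.2) = -1.42; z^2-coef 0.45 - (0.2)(-1.22) = 0.694; z^3-coef -(0.2)(0.45) = -0.09.]
Remaining roots from the quadratic factor 1 + (-1.22) z + (0.45) z^2:
  Set 1 + (-1.22) z + (0.45) z^2 = 0, i.e. a z^2 + b z + c = 0 with a = 0.45, b = -1.22, c = 1.
  Discriminant D = b^2 - 4ac = (-1.22)^2 - 4*(0.45)*1 = 1.4884 - (1.8) = -0.3116.
  D < 0, so the roots are the complex-conjugate pair z = (-b +/- i sqrt(-D)) / (2a) = 1.3556 +/- 0.6202i.
  For a conjugate pair |z|^2 = z * conj(z) = (product of roots) = c/a = 1/(0.45) = 2.222222, so |z| = sqrt(2.222222) = 1.4907 for both roots.
Moduli of all roots: 5.0000, 1.4907, 1.4907.
All moduli strictly greater than 1? Yes.
Verdict: Invertible.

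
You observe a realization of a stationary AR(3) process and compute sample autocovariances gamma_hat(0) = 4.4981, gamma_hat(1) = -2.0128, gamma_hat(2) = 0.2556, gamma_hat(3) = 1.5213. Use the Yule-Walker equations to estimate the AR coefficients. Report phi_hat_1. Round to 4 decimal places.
\hat\phi_{1} = -0.4610

The Yule-Walker equations for an AR(p) process read, in matrix form,
  Gamma_p phi = r_p,   with   (Gamma_p)_{ij} = gamma(|i - j|),
                       (r_p)_i = gamma(i),   i,j = 1..p.
Substitute the sample gammas (Toeplitz matrix and right-hand side of size 3):
  Gamma_p = [[4.4981, -2.0128, 0.2556], [-2.0128, 4.4981, -2.0128], [0.2556, -2.0128, 4.4981]]
  r_p     = [-2.0128, 0.2556, 1.5213]
Written out (R1..R3):
  (R1) 4.4981 phi_1 - 2.0128 phi_2 + 0.2556 phi_3 = -2.0128
  (R2) -2.0128 phi_1 + 4.4981 phi_2 - 2.0128 phi_3 = 0.2556
  (R3) 0.2556 phi_1 - 2.0128 phi_2 + 4.4981 phi_3 = 1.5213
Gaussian elimination:
  R2 <- R2 - (-2.0128/4.4981) R1 = R2 - (-0.447478) R1:  3.597417 phi_2 - 1.898425 phi_3 = -0.645083
  R3 <- R3 - (0.2556/4.4981) R1 = R3 - (0.056824) R1:  -1.898425 phi_2 + 4.483576 phi_3 = 1.635675
  R3 <- R3 - (-1.898425/3.597417) R2 = R3 - (-0.527719) R2:  3.481741 phi_3 = 1.295253
Back-substitution:
  phi_hat_3 = 1.295253 / 3.481741 = 0.372013
  phi_hat_2 = (-0.645083 - (-1.898425)(0.372013)) / 3.597417 = 0.017
  phi_hat_1 = (-2.0128 - (-2.0128)(0.017) - (0.2556)(0.372013)) / 4.4981 = -0.46101
So phi_hat = [-0.4610, 0.0170, 0.3720].
Therefore phi_hat_1 = -0.4610.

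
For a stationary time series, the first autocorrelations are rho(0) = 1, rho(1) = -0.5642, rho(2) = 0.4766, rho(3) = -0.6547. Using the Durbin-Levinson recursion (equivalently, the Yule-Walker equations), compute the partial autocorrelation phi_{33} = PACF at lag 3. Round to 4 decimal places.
\phi_{33} = -0.4919

The PACF at lag k is phi_{kk}, the last component of the solution
to the Yule-Walker system G_k phi = r_k where
  (G_k)_{ij} = rho(|i - j|), (r_k)_i = rho(i), i,j = 1..k.
Equivalently, Durbin-Levinson gives phi_{kk} iteratively:
  phi_{11} = rho(1)
  phi_{kk} = [rho(k) - sum_{j=1..k-1} phi_{k-1,j} rho(k-j)]
            / [1 - sum_{j=1..k-1} phi_{k-1,j} rho(j)],
  phi_{k,j} = phi_{k-1,j} - phi_{kk} phi_{k-1,k-j},  j = 1..k-1.
Step k = 1:
  phi_11 = rho(1) = -0.5642.
Step k = 2:
  phi_22 = [rho(2) - phi_11 rho(1)] / [1 - phi_11 rho(1)] = [0.4766 - (-0.5642)(-0.5642)] / [1 - (-0.5642)(-0.5642)]
         = 0.15827836 / 0.68167836 = 0.232189.
  Update: phi_21 = phi_11 - phi_22 phi_11 = -0.5642 - (0.232189)(-0.5642) = -0.433199.
Step k = 3:
  phi_33 = [rho(3) - phi_21 rho(2) - phi_22 rho(1)] / [1 - phi_21 rho(1) - phi_22 rho(2)]
    numerator   = -0.6547 - (-0.433199)(0.4766) - (0.232189)(-0.5642) = -0.31723628
    denominator = 1 - (-0.433199)(-0.5642) - (0.232189)(0.4766) = 0.64492783
  phi_33 = -0.31723628 / 0.64492783 = -0.4919.
Therefore phi_{33} = -0.4919.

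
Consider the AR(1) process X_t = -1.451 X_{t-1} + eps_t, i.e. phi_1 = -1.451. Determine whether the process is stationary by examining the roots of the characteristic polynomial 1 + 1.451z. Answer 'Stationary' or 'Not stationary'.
\text{Not stationary}

The AR(p) characteristic polynomial is P(z) = 1 + 1.451z.
Stationarity requires all roots to lie outside the unit circle, i.e. |z| > 1 for every root.
This is linear in z: 1 + (1.451) z = 0  =>  z = -1/(1.451) = -0.68918,  |z| = 0.68918.
Moduli of all roots: 0.6892.
All moduli strictly greater than 1? No.
Verdict: Not stationary.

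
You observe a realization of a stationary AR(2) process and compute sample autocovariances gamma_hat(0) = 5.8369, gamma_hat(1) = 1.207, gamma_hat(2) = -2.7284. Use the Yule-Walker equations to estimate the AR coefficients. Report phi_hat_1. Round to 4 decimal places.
\hat\phi_{1} = 0.3170

The Yule-Walker equations for an AR(p) process read, in matrix form,
  Gamma_p phi = r_p,   with   (Gamma_p)_{ij} = gamma(|i - j|),
                       (r_p)_i = gamma(i),   i,j = 1..p.
Substitute the sample gammas (Toeplitz matrix and right-hand side of size 2):
  Gamma_p = [[5.8369, 1.207], [1.207, 5.8369]]
  r_p     = [1.207, -2.7284]
Written out:
  5.8369 phi_1 + 1.207 phi_2 = 1.207
  1.207 phi_1 + 5.8369 phi_2 = -2.7284
Solve by Cramer's rule:
  det = gamma(0)^2 - gamma(1)^2 = (5.8369)^2 - (1.207)^2 = 34.06940161 - 1.456849 = 32.61255261
  phi_hat_1 = [gamma(1) gamma(0) - gamma(1) gamma(2)] / det = [(1.207)(5.8369) - (1.207)(-2.7284)] / 32.61255261 = 10.3383171 / 32.61255261 = 0.317
  phi_hat_2 = [gamma(0) gamma(2) - gamma(1)^2] / det = [(5.8369)(-2.7284) - (1.207)^2] / 32.61255261 = -17.38224696 / 32.61255261 = -0.533
So phi_hat = [0.3170, -0.5330].
Therefore phi_hat_1 = 0.3170.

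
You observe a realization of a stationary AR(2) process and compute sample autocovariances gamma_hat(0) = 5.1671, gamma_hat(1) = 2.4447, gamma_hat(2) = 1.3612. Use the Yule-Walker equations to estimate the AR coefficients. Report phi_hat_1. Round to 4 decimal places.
\hat\phi_{1} = 0.4490

The Yule-Walker equations for an AR(p) process read, in matrix form,
  Gamma_p phi = r_p,   with   (Gamma_p)_{ij} = gamma(|i - j|),
                       (r_p)_i = gamma(i),   i,j = 1..p.
Substitute the sample gammas (Toeplitz matrix and right-hand side of size 2):
  Gamma_p = [[5.1671, 2.4447], [2.4447, 5.1671]]
  r_p     = [2.4447, 1.3612]
Written out:
  5.1671 phi_1 + 2.4447 phi_2 = 2.4447
  2.4447 phi_1 + 5.1671 phi_2 = 1.3612
Solve by Cramer's rule:
  det = gamma(0)^2 - gamma(1)^2 = (5.1671)^2 - (2.4447)^2 = 26.69892241 - 5.97655809 = 20.72236432
  phi_hat_1 = [gamma(1) gamma(0) - gamma(1) gamma(2)] / det = [(2.4447)(5.1671) - (2.4447)(1.3612)] / 20.72236432 = 9.30428373 / 20.72236432 = 0.449
  phi_hat_2 = [gamma(0) gamma(2) - gamma(1)^2] / det = [(5.1671)(1.3612) - (2.4447)^2] / 20.72236432 = 1.05689843 / 20.72236432 = 0.051
So phi_hat = [0.4490, 0.0510].
Therefore phi_hat_1 = 0.4490.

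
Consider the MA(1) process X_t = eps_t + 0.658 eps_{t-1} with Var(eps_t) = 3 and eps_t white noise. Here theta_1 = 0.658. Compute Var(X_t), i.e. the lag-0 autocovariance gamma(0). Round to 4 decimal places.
\gamma(0) = 4.2989

For an MA(q) process X_t = eps_t + sum_i theta_i eps_{t-i} with
Var(eps_t) = sigma^2, the variance is
  gamma(0) = sigma^2 * (1 + sum_i theta_i^2).
  sum_i theta_i^2 = (0.658)^2 = 0.432964.
  gamma(0) = 3 * (1 + 0.432964) = 3 * 1.432964 = 4.298892, which rounds to 4.2989.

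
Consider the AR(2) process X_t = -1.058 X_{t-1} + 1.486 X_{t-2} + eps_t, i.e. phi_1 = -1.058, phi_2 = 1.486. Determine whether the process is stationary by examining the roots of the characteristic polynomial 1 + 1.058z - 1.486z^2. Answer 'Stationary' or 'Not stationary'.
\text{Not stationary}

The AR(p) characteristic polynomial is P(z) = 1 + 1.058z - 1.486z^2.
Stationarity requires all roots to lie outside the unit circle, i.e. |z| > 1 for every root.
Set 1 + (1.058) z + (-1.486) z^2 = 0, i.e. a z^2 + b z + c = 0 with a = -1.486, b = 1.058, c = 1.
Discriminant D = b^2 - 4ac = (1.058)^2 - 4*(-1.486)*1 = 1.119364 - (-5.944) = 7.063364.
D >= 0, so the roots are real: z = (-b +/- sqrt(D)) / (2a) = (-1.058 +/- 2.657699) / (-2.972).
  z_1 = (-1.058 + 2.657699) / (-2.972) = -0.5383,   |z_1| = 0.5383.
  z_2 = (-1.058 - 2.657699) / (-2.972) = 1.2502,   |z_2| = 1.2502.
Moduli of all roots: 0.5383, 1.2502.
All moduli strictly greater than 1? No.
Verdict: Not stationary.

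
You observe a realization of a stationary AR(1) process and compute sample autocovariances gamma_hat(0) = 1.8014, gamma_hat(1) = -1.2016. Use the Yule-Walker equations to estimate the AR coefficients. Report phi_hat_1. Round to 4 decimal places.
\hat\phi_{1} = -0.6670

The Yule-Walker equations for an AR(p) process read, in matrix form,
  Gamma_p phi = r_p,   with   (Gamma_p)_{ij} = gamma(|i - j|),
                       (r_p)_i = gamma(i),   i,j = 1..p.
Substitute the sample gammas (Toeplitz matrix and right-hand side of size 1):
  Gamma_p = [[1.8014]]
  r_p     = [-1.2016]
With p = 1 this is the single equation gamma(0) phi_1 = gamma(1):
  phi_hat_1 = gamma(1) / gamma(0) = -1.2016 / 1.8014 = -0.6670.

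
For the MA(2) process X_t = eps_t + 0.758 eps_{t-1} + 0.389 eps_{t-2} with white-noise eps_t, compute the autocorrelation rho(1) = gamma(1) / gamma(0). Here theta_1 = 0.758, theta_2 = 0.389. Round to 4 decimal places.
\rho(1) = 0.6100

For an MA(q) process with theta_0 = 1, the autocovariance is
  gamma(k) = sigma^2 * sum_{i=0..q-k} theta_i * theta_{i+k},
and rho(k) = gamma(k) / gamma(0). Sigma^2 cancels.
  numerator   = (1)*(0.758) + (0.758)*(0.389) = 1.052862.
  denominator = (1)^2 + (0.758)^2 + (0.389)^2 = 1.725885.
  rho(1) = 1.052862 / 1.725885 = 0.6100.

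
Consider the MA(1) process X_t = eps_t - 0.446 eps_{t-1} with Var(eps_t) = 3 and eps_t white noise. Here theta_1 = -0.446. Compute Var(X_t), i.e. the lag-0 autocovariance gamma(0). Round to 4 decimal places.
\gamma(0) = 3.5967

For an MA(q) process X_t = eps_t + sum_i theta_i eps_{t-i} with
Var(eps_t) = sigma^2, the variance is
  gamma(0) = sigma^2 * (1 + sum_i theta_i^2).
  sum_i theta_i^2 = (-0.446)^2 = 0.198916.
  gamma(0) = 3 * (1 + 0.198916) = 3 * 1.198916 = 3.596748, which rounds to 3.5967.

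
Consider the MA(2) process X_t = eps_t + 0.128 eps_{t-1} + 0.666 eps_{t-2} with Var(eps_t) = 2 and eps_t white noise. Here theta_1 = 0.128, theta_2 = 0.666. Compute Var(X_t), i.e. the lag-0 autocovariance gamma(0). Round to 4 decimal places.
\gamma(0) = 2.9199

For an MA(q) process X_t = eps_t + sum_i theta_i eps_{t-i} with
Var(eps_t) = sigma^2, the variance is
  gamma(0) = sigma^2 * (1 + sum_i theta_i^2).
  sum_i theta_i^2 = (0.128)^2 + (0.666)^2 = 0.016384 + 0.443556 = 0.45994.
  gamma(0) = 2 * (1 + 0.45994) = 2 * 1.45994 = 2.91988, which rounds to 2.9199.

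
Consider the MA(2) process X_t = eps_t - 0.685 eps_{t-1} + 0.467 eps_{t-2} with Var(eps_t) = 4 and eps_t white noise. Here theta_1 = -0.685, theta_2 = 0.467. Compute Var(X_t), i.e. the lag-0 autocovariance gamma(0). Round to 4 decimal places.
\gamma(0) = 6.7493

For an MA(q) process X_t = eps_t + sum_i theta_i eps_{t-i} with
Var(eps_t) = sigma^2, the variance is
  gamma(0) = sigma^2 * (1 + sum_i theta_i^2).
  sum_i theta_i^2 = (-0.685)^2 + (0.467)^2 = 0.469225 + 0.218089 = 0.687314.
  gamma(0) = 4 * (1 + 0.687314) = 4 * 1.687314 = 6.749256, which rounds to 6.7493.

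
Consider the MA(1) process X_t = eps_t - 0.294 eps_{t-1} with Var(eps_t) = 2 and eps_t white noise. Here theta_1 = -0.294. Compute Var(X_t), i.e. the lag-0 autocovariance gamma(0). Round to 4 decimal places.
\gamma(0) = 2.1729

For an MA(q) process X_t = eps_t + sum_i theta_i eps_{t-i} with
Var(eps_t) = sigma^2, the variance is
  gamma(0) = sigma^2 * (1 + sum_i theta_i^2).
  sum_i theta_i^2 = (-0.294)^2 = 0.086436.
  gamma(0) = 2 * (1 + 0.086436) = 2 * 1.086436 = 2.172872, which rounds to 2.1729.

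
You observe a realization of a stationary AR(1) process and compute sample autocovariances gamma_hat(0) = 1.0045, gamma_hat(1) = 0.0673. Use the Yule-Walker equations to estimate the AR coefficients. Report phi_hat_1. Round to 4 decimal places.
\hat\phi_{1} = 0.0670

The Yule-Walker equations for an AR(p) process read, in matrix form,
  Gamma_p phi = r_p,   with   (Gamma_p)_{ij} = gamma(|i - j|),
                       (r_p)_i = gamma(i),   i,j = 1..p.
Substitute the sample gammas (Toeplitz matrix and right-hand side of size 1):
  Gamma_p = [[1.0045]]
  r_p     = [0.0673]
With p = 1 this is the single equation gamma(0) phi_1 = gamma(1):
  phi_hat_1 = gamma(1) / gamma(0) = 0.0673 / 1.0045 = 0.0670.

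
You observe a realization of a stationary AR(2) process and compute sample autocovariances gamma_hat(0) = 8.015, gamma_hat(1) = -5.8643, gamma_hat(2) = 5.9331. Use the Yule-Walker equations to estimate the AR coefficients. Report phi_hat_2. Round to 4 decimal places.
\hat\phi_{2} = 0.4410

The Yule-Walker equations for an AR(p) process read, in matrix form,
  Gamma_p phi = r_p,   with   (Gamma_p)_{ij} = gamma(|i - j|),
                       (r_p)_i = gamma(i),   i,j = 1..p.
Substitute the sample gammas (Toeplitz matrix and right-hand side of size 2):
  Gamma_p = [[8.015, -5.8643], [-5.8643, 8.015]]
  r_p     = [-5.8643, 5.9331]
Written out:
  8.015 phi_1 - 5.8643 phi_2 = -5.8643
  -5.8643 phi_1 + 8.015 phi_2 = 5.9331
Solve by Cramer's rule:
  det = gamma(0)^2 - gamma(1)^2 = (8.015)^2 - (-5.8643)^2 = 64.240225 - 34.39001449 = 29.85021051
  phi_hat_1 = [gamma(1) gamma(0) - gamma(1) gamma(2)] / det = [(-5.8643)(8.015) - (-5.8643)(5.9331)] / 29.85021051 = -12.20888617 / 29.85021051 = -0.409
  phi_hat_2 = [gamma(0) gamma(2) - gamma(1)^2] / det = [(8.015)(5.9331) - (-5.8643)^2] / 29.85021051 = 13.16378201 / 29.85021051 = 0.441
So phi_hat = [-0.4090, 0.4410].
Therefore phi_hat_2 = 0.4410.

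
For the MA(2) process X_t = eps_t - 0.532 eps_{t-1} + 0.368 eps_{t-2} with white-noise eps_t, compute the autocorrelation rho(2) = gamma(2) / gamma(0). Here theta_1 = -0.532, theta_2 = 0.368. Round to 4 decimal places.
\rho(2) = 0.2594

For an MA(q) process with theta_0 = 1, the autocovariance is
  gamma(k) = sigma^2 * sum_{i=0..q-k} theta_i * theta_{i+k},
and rho(k) = gamma(k) / gamma(0). Sigma^2 cancels.
  numerator   = (1)*(0.368) = 0.368.
  denominator = (1)^2 + (-0.532)^2 + (0.368)^2 = 1.418448.
  rho(2) = 0.368 / 1.418448 = 0.2594.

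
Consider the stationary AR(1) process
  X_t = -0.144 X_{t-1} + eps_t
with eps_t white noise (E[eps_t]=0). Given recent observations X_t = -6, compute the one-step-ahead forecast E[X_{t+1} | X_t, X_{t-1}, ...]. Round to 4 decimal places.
E[X_{t+1} \mid \mathcal F_t] = 0.8640

For an AR(p) model X_t = c + sum_i phi_i X_{t-i} + eps_t, the
one-step-ahead conditional mean is
  E[X_{t+1} | X_t, ...] = c + sum_i phi_i X_{t+1-i}.
Substitute known values:
  E[X_{t+1} | ...] = (-0.144) * (-6)
                   = 0.8640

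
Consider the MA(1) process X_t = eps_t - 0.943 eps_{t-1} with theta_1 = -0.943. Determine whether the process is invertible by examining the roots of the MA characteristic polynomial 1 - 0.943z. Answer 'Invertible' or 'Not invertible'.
\text{Invertible}

The MA(q) characteristic polynomial is P(z) = 1 - 0.943z.
Invertibility requires all roots to lie outside the unit circle, i.e. |z| > 1 for every root.
This is linear in z: 1 + (-0.943) z = 0  =>  z = -1/(-0.943) = 1.060445,  |z| = 1.060445.
Moduli of all roots: 1.0604.
All moduli strictly greater than 1? Yes.
Verdict: Invertible.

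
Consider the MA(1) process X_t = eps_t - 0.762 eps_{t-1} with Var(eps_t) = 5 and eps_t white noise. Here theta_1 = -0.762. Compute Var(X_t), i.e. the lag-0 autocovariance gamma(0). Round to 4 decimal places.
\gamma(0) = 7.9032

For an MA(q) process X_t = eps_t + sum_i theta_i eps_{t-i} with
Var(eps_t) = sigma^2, the variance is
  gamma(0) = sigma^2 * (1 + sum_i theta_i^2).
  sum_i theta_i^2 = (-0.762)^2 = 0.580644.
  gamma(0) = 5 * (1 + 0.580644) = 5 * 1.580644 = 7.90322, which rounds to 7.9032.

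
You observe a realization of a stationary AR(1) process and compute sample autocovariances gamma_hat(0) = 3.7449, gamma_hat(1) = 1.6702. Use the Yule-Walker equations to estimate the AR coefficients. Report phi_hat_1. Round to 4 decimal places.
\hat\phi_{1} = 0.4460

The Yule-Walker equations for an AR(p) process read, in matrix form,
  Gamma_p phi = r_p,   with   (Gamma_p)_{ij} = gamma(|i - j|),
                       (r_p)_i = gamma(i),   i,j = 1..p.
Substitute the sample gammas (Toeplitz matrix and right-hand side of size 1):
  Gamma_p = [[3.7449]]
  r_p     = [1.6702]
With p = 1 this is the single equation gamma(0) phi_1 = gamma(1):
  phi_hat_1 = gamma(1) / gamma(0) = 1.6702 / 3.7449 = 0.4460.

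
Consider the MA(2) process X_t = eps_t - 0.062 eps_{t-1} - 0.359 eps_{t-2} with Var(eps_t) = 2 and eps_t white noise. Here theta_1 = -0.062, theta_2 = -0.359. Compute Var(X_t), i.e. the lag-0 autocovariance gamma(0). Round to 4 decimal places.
\gamma(0) = 2.2655

For an MA(q) process X_t = eps_t + sum_i theta_i eps_{t-i} with
Var(eps_t) = sigma^2, the variance is
  gamma(0) = sigma^2 * (1 + sum_i theta_i^2).
  sum_i theta_i^2 = (-0.062)^2 + (-0.359)^2 = 0.003844 + 0.128881 = 0.132725.
  gamma(0) = 2 * (1 + 0.132725) = 2 * 1.132725 = 2.26545, which rounds to 2.2655.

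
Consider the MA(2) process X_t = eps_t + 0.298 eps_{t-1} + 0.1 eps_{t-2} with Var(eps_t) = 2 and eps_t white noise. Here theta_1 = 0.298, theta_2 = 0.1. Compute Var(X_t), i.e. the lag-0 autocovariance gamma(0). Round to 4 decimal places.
\gamma(0) = 2.1976

For an MA(q) process X_t = eps_t + sum_i theta_i eps_{t-i} with
Var(eps_t) = sigma^2, the variance is
  gamma(0) = sigma^2 * (1 + sum_i theta_i^2).
  sum_i theta_i^2 = (0.298)^2 + (0.1)^2 = 0.088804 + 0.01 = 0.098804.
  gamma(0) = 2 * (1 + 0.098804) = 2 * 1.098804 = 2.197608, which rounds to 2.1976.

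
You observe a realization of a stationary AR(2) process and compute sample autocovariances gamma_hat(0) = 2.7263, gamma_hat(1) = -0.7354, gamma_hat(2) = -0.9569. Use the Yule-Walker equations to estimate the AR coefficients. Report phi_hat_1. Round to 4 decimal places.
\hat\phi_{1} = -0.3930

The Yule-Walker equations for an AR(p) process read, in matrix form,
  Gamma_p phi = r_p,   with   (Gamma_p)_{ij} = gamma(|i - j|),
                       (r_p)_i = gamma(i),   i,j = 1..p.
Substitute the sample gammas (Toeplitz matrix and right-hand side of size 2):
  Gamma_p = [[2.7263, -0.7354], [-0.7354, 2.7263]]
  r_p     = [-0.7354, -0.9569]
Written out:
  2.7263 phi_1 - 0.7354 phi_2 = -0.7354
  -0.7354 phi_1 + 2.7263 phi_2 = -0.9569
Solve by Cramer's rule:
  det = gamma(0)^2 - gamma(1)^2 = (2.7263)^2 - (-0.7354)^2 = 7.43271169 - 0.54081316 = 6.89189853
  phi_hat_1 = [gamma(1) gamma(0) - gamma(1) gamma(2)] / det = [(-0.7354)(2.7263) - (-0.7354)(-0.9569)] / 6.89189853 = -2.70862528 / 6.89189853 = -0.393
  phi_hat_2 = [gamma(0) gamma(2) - gamma(1)^2] / det = [(2.7263)(-0.9569) - (-0.7354)^2] / 6.89189853 = -3.14960963 / 6.89189853 = -0.457
So phi_hat = [-0.3930, -0.4570].
Therefore phi_hat_1 = -0.3930.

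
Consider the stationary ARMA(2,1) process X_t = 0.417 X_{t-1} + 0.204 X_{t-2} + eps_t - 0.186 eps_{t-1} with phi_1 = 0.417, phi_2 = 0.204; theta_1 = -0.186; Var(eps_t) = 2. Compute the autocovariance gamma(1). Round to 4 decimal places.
\gamma(1) = 0.7979

Multiply the model equation by X_{t-k} and take expectations. With theta_0 = psi_0 = 1 and psi_j the MA(infinity) weights, this gives
  gamma(k) - sum_i phi_i gamma(k-i) = c_k,
  c_k = sigma^2 * sum_{j=k..q} theta_j psi_{j-k}   (c_k = 0 for k > q),
using gamma(-m) = gamma(m).
psi-weights needed (psi_j = theta_j + sum_i phi_i psi_{j-i}):
  psi_1 = theta_1 + phi_1 = -0.186 + (0.417) = 0.231
Right-hand sides:
  c_0 = sigma^2 (1 + theta_1 psi_1) = 2 * (1 + (-0.186)(0.231)) = 2 * 0.957034 = 1.914068
  c_1 = sigma^2 theta_1 = 2 * (-0.186) = -0.372
  c_2 = 0
Equations for k = 0, 1, 2 (AR order 2, c_2 = 0):
  (E0) gamma(0) = phi_1 gamma(1) + phi_2 gamma(2) + c_0
  (E1) gamma(1) = phi_1 gamma(0) + phi_2 gamma(1) + c_1
  (E2) gamma(2) = phi_1 gamma(1) + phi_2 gamma(0)
From (E1): gamma(1) = A gamma(0) + B with
  A = phi_1 / (1 - phi_2) = 0.417 / 0.796 = 0.523869,   B = c_1 / (1 - phi_2) = -0.372 / 0.796 = -0.467337.
Insert (E2) into (E0): gamma(0) (1 - phi_2^2) = phi_1 (1 + phi_2) gamma(1) + c_0.
  phi_1 (1 + phi_2) = (0.417)(1.204) = 0.502068,   1 - phi_2^2 = 0.958384.
Replace gamma(1) by A gamma(0) + B and collect gamma(0):
  gamma(0) [0.958384 - (0.502068)(0.523869)] = (0.502068)(-0.467337) + 1.914068
  gamma(0) * 0.695366 = 1.679433
  gamma(0) = 1.679433 / 0.695366 = 2.415179.
  gamma(1) = A gamma(0) + B = (0.523869)(2.415179) + (-0.467337) = 0.797902.
Therefore gamma(1) = 0.7979 (to 4 decimal places).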